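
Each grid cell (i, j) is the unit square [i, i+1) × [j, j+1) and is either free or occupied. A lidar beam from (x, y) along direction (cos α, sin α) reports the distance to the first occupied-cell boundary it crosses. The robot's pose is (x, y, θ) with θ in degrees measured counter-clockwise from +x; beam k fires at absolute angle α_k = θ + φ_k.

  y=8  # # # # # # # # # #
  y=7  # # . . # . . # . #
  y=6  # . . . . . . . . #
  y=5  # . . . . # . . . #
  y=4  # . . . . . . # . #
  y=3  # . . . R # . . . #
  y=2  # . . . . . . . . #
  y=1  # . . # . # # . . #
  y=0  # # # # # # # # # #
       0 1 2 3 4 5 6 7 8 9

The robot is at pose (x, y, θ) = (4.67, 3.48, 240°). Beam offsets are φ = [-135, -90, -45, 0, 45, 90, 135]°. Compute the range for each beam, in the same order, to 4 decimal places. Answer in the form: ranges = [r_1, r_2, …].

ranges = [4.6794, 4.2378, 3.7995, 1.7090, 1.5322, 0.3811, 0.3416]

beam 1: φ=-135°, α=105°
  cosα=-0.2588 sinα=0.9659 | (4,3) | tMaxX 2.5887 tMaxY 0.5383 | tΔX 3.8637 tΔY 1.0353
    t=0.5383 [y] (4,4)
    t=1.5736 [y] (4,5)
    t=2.5887 [x] (3,5)
    t=2.6089 [y] (3,6)
    t=3.6442 [y] (3,7)
    t=4.6794 [y] (3,8) — stop
  → r_1 = 4.6794
beam 2: φ=-90°, α=150°
  cosα=-0.8660 sinα=0.5000 | (4,3) | tMaxX 0.7736 tMaxY 1.0400 | tΔX 1.1547 tΔY 2.0000
    t=0.7736 [x] (3,3)
    t=1.0400 [y] (3,4)
    t=1.9283 [x] (2,4)
    t=3.0400 [y] (2,5)
    t=3.0831 [x] (1,5)
    t=4.2378 [x] (0,5) — stop
  → r_2 = 4.2378
beam 3: φ=-45°, α=195°
  cosα=-0.9659 sinα=-0.2588 | (4,3) | tMaxX 0.6936 tMaxY 1.8546 | tΔX 1.0353 tΔY 3.8637
    t=0.6936 [x] (3,3)
    t=1.7289 [x] (2,3)
    t=1.8546 [y] (2,2)
    t=2.7642 [x] (1,2)
    t=3.7995 [x] (0,2) — stop
  → r_3 = 3.7995
beam 4: φ=0°, α=240°
  cosα=-0.5000 sinα=-0.8660 | (4,3) | tMaxX 1.3400 tMaxY 0.5543 | tΔX 2.0000 tΔY 1.1547
    t=0.5543 [y] (4,2)
    t=1.3400 [x] (3,2)
    t=1.7090 [y] (3,1) — stop
  → r_4 = 1.7090
beam 5: φ=45°, α=285°
  cosα=0.2588 sinα=-0.9659 | (4,3) | tMaxX 1.2750 tMaxY 0.4969 | tΔX 3.8637 tΔY 1.0353
    t=0.4969 [y] (4,2)
    t=1.2750 [x] (5,2)
    t=1.5322 [y] (5,1) — stop
  → r_5 = 1.5322
beam 6: φ=90°, α=330°
  cosα=0.8660 sinα=-0.5000 | (4,3) | tMaxX 0.3811 tMaxY 0.9600 | tΔX 1.1547 tΔY 2.0000
    t=0.3811 [x] (5,3) — stop
  → r_6 = 0.3811
beam 7: φ=135°, α=15°
  cosα=0.9659 sinα=0.2588 | (4,3) | tMaxX 0.3416 tMaxY 2.0091 | tΔX 1.0353 tΔY 3.8637
    t=0.3416 [x] (5,3) — stop
  → r_7 = 0.3416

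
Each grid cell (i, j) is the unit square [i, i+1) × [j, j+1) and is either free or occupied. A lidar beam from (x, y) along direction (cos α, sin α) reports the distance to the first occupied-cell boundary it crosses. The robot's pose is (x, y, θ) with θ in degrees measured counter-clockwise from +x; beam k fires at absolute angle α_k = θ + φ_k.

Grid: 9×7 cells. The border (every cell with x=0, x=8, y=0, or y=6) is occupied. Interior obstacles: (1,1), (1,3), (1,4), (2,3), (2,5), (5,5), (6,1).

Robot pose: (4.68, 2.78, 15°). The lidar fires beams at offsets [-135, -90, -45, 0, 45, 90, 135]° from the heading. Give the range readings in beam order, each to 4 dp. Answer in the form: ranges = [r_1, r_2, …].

beam 1: φ=-135°, α=240°
  d=(-0.5000,-0.8660)  start (4,2)  tX=1.3600 tY=0.9007  stride 1/|dx|=2.0000 1/|dy|=1.1547
    cross y-line → (4,1), t=0.9007
    cross x-line → (3,1), t=1.3600
    cross y-line → (3,0), t=2.0554 (wall)
  → r_1 = 2.0554
beam 2: φ=-90°, α=285°
  d=(0.2588,-0.9659)  start (4,2)  tX=1.2364 tY=0.8075  stride 1/|dx|=3.8637 1/|dy|=1.0353
    cross y-line → (4,1), t=0.8075
    cross x-line → (5,1), t=1.2364
    cross y-line → (5,0), t=1.8428 (wall)
  → r_2 = 1.8428
beam 3: φ=-45°, α=330°
  d=(0.8660,-0.5000)  start (4,2)  tX=0.3695 tY=1.5600  stride 1/|dx|=1.1547 1/|dy|=2.0000
    cross x-line → (5,2), t=0.3695
    cross x-line → (6,2), t=1.5242
    cross y-line → (6,1), t=1.5600 (wall)
  → r_3 = 1.5600
beam 4: φ=0°, α=15°
  d=(0.9659,0.2588)  start (4,2)  tX=0.3313 tY=0.8500  stride 1/|dx|=1.0353 1/|dy|=3.8637
    cross x-line → (5,2), t=0.3313
    cross y-line → (5,3), t=0.8500
    cross x-line → (6,3), t=1.3666
    cross x-line → (7,3), t=2.4018
    cross x-line → (8,3), t=3.4371 (wall)
  → r_4 = 3.4371
beam 5: φ=45°, α=60°
  d=(0.5000,0.8660)  start (4,2)  tX=0.6400 tY=0.2540  stride 1/|dx|=2.0000 1/|dy|=1.1547
    cross y-line → (4,3), t=0.2540
    cross x-line → (5,3), t=0.6400
    cross y-line → (5,4), t=1.4087
    cross y-line → (5,5), t=2.5634 (wall)
  → r_5 = 2.5634
beam 6: φ=90°, α=105°
  d=(-0.2588,0.9659)  start (4,2)  tX=2.6273 tY=0.2278  stride 1/|dx|=3.8637 1/|dy|=1.0353
    cross y-line → (4,3), t=0.2278
    cross y-line → (4,4), t=1.2630
    cross y-line → (4,5), t=2.2983
    cross x-line → (3,5), t=2.6273
    cross y-line → (3,6), t=3.3336 (wall)
  → r_6 = 3.3336
beam 7: φ=135°, α=150°
  d=(-0.8660,0.5000)  start (4,2)  tX=0.7852 tY=0.4400  stride 1/|dx|=1.1547 1/|dy|=2.0000
    cross y-line → (4,3), t=0.4400
    cross x-line → (3,3), t=0.7852
    cross x-line → (2,3), t=1.9399 (wall)
  → r_7 = 1.9399

ranges = [2.0554, 1.8428, 1.5600, 3.4371, 2.5634, 3.3336, 1.9399]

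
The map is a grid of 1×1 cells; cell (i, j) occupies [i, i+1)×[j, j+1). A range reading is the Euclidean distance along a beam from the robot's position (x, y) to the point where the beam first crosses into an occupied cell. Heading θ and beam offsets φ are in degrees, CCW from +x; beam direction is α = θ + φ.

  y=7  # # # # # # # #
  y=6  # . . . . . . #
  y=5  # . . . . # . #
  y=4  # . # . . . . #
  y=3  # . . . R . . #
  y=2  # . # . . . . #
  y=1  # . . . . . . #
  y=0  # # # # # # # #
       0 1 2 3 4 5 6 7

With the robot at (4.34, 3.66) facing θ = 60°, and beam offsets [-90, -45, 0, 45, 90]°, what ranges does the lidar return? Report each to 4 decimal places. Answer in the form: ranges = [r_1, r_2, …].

ranges = [3.0715, 2.7538, 1.5473, 3.4578, 1.5473]

beam 1: φ=-90°, α=330°
  dir = (cos 330°, sin 330°) = (0.8660, -0.5000); from cell (4,3)
  next x-line at t=0.7621, next y-line at t=1.3200; Δt_x=1.1547, Δt_y=2.0000
    x: enter (5,3) at t=0.7621
    y: enter (5,2) at t=1.3200
    x: enter (6,2) at t=1.9168
    x: enter (7,2) at t=3.0715 ← occupied
  → r_1 = 3.0715
beam 2: φ=-45°, α=15°
  dir = (cos 15°, sin 15°) = (0.9659, 0.2588); from cell (4,3)
  next x-line at t=0.6833, next y-line at t=1.3137; Δt_x=1.0353, Δt_y=3.8637
    x: enter (5,3) at t=0.6833
    y: enter (5,4) at t=1.3137
    x: enter (6,4) at t=1.7186
    x: enter (7,4) at t=2.7538 ← occupied
  → r_2 = 2.7538
beam 3: φ=0°, α=60°
  dir = (cos 60°, sin 60°) = (0.5000, 0.8660); from cell (4,3)
  next x-line at t=1.3200, next y-line at t=0.3926; Δt_x=2.0000, Δt_y=1.1547
    y: enter (4,4) at t=0.3926
    x: enter (5,4) at t=1.3200
    y: enter (5,5) at t=1.5473 ← occupied
  → r_3 = 1.5473
beam 4: φ=45°, α=105°
  dir = (cos 105°, sin 105°) = (-0.2588, 0.9659); from cell (4,3)
  next x-line at t=1.3137, next y-line at t=0.3520; Δt_x=3.8637, Δt_y=1.0353
    y: enter (4,4) at t=0.3520
    x: enter (3,4) at t=1.3137
    y: enter (3,5) at t=1.3873
    y: enter (3,6) at t=2.4225
    y: enter (3,7) at t=3.4578 ← occupied
  → r_4 = 3.4578
beam 5: φ=90°, α=150°
  dir = (cos 150°, sin 150°) = (-0.8660, 0.5000); from cell (4,3)
  next x-line at t=0.3926, next y-line at t=0.6800; Δt_x=1.1547, Δt_y=2.0000
    x: enter (3,3) at t=0.3926
    y: enter (3,4) at t=0.6800
    x: enter (2,4) at t=1.5473 ← occupied
  → r_5 = 1.5473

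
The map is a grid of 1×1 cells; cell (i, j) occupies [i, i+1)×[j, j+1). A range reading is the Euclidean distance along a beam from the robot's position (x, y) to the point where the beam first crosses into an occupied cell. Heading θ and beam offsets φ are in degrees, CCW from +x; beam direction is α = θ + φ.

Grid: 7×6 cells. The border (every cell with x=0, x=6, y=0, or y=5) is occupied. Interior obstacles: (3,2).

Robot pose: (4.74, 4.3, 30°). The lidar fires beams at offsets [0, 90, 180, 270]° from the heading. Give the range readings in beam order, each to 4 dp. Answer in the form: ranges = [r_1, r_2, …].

ranges = [1.4000, 0.8083, 4.3186, 2.5200]

beam 1: φ=0°, α=30°
  dir = (cos 30°, sin 30°) = (0.8660, 0.5000); from cell (4,4)
  next x-line at t=0.3002, next y-line at t=1.4000; Δt_x=1.1547, Δt_y=2.0000
    x: enter (5,4) at t=0.3002
    y: enter (5,5) at t=1.4000 ← occupied
  → r_1 = 1.4000
beam 2: φ=90°, α=120°
  dir = (cos 120°, sin 120°) = (-0.5000, 0.8660); from cell (4,4)
  next x-line at t=1.4800, next y-line at t=0.8083; Δt_x=2.0000, Δt_y=1.1547
    y: enter (4,5) at t=0.8083 ← occupied
  → r_2 = 0.8083
beam 3: φ=180°, α=210°
  dir = (cos 210°, sin 210°) = (-0.8660, -0.5000); from cell (4,4)
  next x-line at t=0.8545, next y-line at t=0.6000; Δt_x=1.1547, Δt_y=2.0000
    y: enter (4,3) at t=0.6000
    x: enter (3,3) at t=0.8545
    x: enter (2,3) at t=2.0092
    y: enter (2,2) at t=2.6000
    x: enter (1,2) at t=3.1639
    x: enter (0,2) at t=4.3186 ← occupied
  → r_3 = 4.3186
beam 4: φ=270°, α=300°
  dir = (cos 300°, sin 300°) = (0.5000, -0.8660); from cell (4,4)
  next x-line at t=0.5200, next y-line at t=0.3464; Δt_x=2.0000, Δt_y=1.1547
    y: enter (4,3) at t=0.3464
    x: enter (5,3) at t=0.5200
    y: enter (5,2) at t=1.5011
    x: enter (6,2) at t=2.5200 ← occupied
  → r_4 = 2.5200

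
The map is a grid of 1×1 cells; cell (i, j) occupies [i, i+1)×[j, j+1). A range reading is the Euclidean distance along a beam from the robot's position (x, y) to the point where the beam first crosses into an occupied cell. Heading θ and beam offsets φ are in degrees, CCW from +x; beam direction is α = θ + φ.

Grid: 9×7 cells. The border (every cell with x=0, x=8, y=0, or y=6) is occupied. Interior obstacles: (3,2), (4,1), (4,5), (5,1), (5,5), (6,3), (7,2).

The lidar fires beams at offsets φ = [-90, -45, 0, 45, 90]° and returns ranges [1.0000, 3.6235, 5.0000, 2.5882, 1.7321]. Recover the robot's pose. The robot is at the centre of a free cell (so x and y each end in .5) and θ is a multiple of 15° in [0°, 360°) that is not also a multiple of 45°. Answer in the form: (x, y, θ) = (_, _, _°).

The pose lattice has 28·16 = 448 candidates. Test each by forward raycasting.
  (5.5, 3.5, 60°): beam 1 = 0.5774 ≠ 1.0000 ✗
  (2.5, 1.5, 285°): beam 1 = 1.5529 ≠ 1.0000 ✗
  (5.5, 3.5, 120°): beam 1 = 0.5774 ≠ 1.0000 ✗
  …
  (1.5, 4.5, 330°): r_1=1.0000, r_2=3.6235, r_3=5.0000, r_4=2.5882, r_5=1.7321 — all match ✓
No second candidate reproduces the full scan.

(x, y, θ) = (1.5, 4.5, 330°)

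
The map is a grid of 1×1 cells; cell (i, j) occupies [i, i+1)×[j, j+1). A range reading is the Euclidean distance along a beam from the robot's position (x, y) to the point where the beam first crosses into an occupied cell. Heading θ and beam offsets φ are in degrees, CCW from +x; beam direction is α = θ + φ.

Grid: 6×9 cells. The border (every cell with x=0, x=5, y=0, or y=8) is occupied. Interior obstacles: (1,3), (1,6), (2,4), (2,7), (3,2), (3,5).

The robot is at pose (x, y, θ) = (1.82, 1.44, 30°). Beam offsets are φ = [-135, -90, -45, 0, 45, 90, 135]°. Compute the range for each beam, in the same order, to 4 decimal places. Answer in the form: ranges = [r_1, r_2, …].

beam 1: φ=-135°, α=255°
  dir = (cos 255°, sin 255°) = (-0.2588, -0.9659); from cell (1,1)
  next x-line at t=3.1682, next y-line at t=0.4555; Δt_x=3.8637, Δt_y=1.0353
    y: enter (1,0) at t=0.4555 ← occupied
  → r_1 = 0.4555
beam 2: φ=-90°, α=300°
  dir = (cos 300°, sin 300°) = (0.5000, -0.8660); from cell (1,1)
  next x-line at t=0.3600, next y-line at t=0.5081; Δt_x=2.0000, Δt_y=1.1547
    x: enter (2,1) at t=0.3600
    y: enter (2,0) at t=0.5081 ← occupied
  → r_2 = 0.5081
beam 3: φ=-45°, α=345°
  dir = (cos 345°, sin 345°) = (0.9659, -0.2588); from cell (1,1)
  next x-line at t=0.1863, next y-line at t=1.7000; Δt_x=1.0353, Δt_y=3.8637
    x: enter (2,1) at t=0.1863
    x: enter (3,1) at t=1.2216
    y: enter (3,0) at t=1.7000 ← occupied
  → r_3 = 1.7000
beam 4: φ=0°, α=30°
  dir = (cos 30°, sin 30°) = (0.8660, 0.5000); from cell (1,1)
  next x-line at t=0.2078, next y-line at t=1.1200; Δt_x=1.1547, Δt_y=2.0000
    x: enter (2,1) at t=0.2078
    y: enter (2,2) at t=1.1200
    x: enter (3,2) at t=1.3625 ← occupied
  → r_4 = 1.3625
beam 5: φ=45°, α=75°
  dir = (cos 75°, sin 75°) = (0.2588, 0.9659); from cell (1,1)
  next x-line at t=0.6955, next y-line at t=0.5798; Δt_x=3.8637, Δt_y=1.0353
    y: enter (1,2) at t=0.5798
    x: enter (2,2) at t=0.6955
    y: enter (2,3) at t=1.6150
    y: enter (2,4) at t=2.6503 ← occupied
  → r_5 = 2.6503
beam 6: φ=90°, α=120°
  dir = (cos 120°, sin 120°) = (-0.5000, 0.8660); from cell (1,1)
  next x-line at t=1.6400, next y-line at t=0.6466; Δt_x=2.0000, Δt_y=1.1547
    y: enter (1,2) at t=0.6466
    x: enter (0,2) at t=1.6400 ← occupied
  → r_6 = 1.6400
beam 7: φ=135°, α=165°
  dir = (cos 165°, sin 165°) = (-0.9659, 0.2588); from cell (1,1)
  next x-line at t=0.8489, next y-line at t=2.1637; Δt_x=1.0353, Δt_y=3.8637
    x: enter (0,1) at t=0.8489 ← occupied
  → r_7 = 0.8489

ranges = [0.4555, 0.5081, 1.7000, 1.3625, 2.6503, 1.6400, 0.8489]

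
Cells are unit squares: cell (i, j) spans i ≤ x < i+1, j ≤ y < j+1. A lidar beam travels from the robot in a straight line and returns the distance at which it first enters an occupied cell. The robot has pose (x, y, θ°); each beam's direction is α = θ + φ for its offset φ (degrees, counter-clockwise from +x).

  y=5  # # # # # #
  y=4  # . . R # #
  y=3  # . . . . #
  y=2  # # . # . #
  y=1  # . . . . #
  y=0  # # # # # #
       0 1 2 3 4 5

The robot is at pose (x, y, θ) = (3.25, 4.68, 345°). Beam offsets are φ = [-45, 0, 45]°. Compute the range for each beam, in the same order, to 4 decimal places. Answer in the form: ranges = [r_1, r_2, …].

ranges = [3.5000, 0.7765, 0.6400]

beam 1: φ=-45°, α=300°
  dir = (cos 300°, sin 300°) = (0.5000, -0.8660); from cell (3,4)
  next x-line at t=1.5000, next y-line at t=0.7852; Δt_x=2.0000, Δt_y=1.1547
    y: enter (3,3) at t=0.7852
    x: enter (4,3) at t=1.5000
    y: enter (4,2) at t=1.9399
    y: enter (4,1) at t=3.0946
    x: enter (5,1) at t=3.5000 ← occupied
  → r_1 = 3.5000
beam 2: φ=0°, α=345°
  dir = (cos 345°, sin 345°) = (0.9659, -0.2588); from cell (3,4)
  next x-line at t=0.7765, next y-line at t=2.6273; Δt_x=1.0353, Δt_y=3.8637
    x: enter (4,4) at t=0.7765 ← occupied
  → r_2 = 0.7765
beam 3: φ=45°, α=30°
  dir = (cos 30°, sin 30°) = (0.8660, 0.5000); from cell (3,4)
  next x-line at t=0.8660, next y-line at t=0.6400; Δt_x=1.1547, Δt_y=2.0000
    y: enter (3,5) at t=0.6400 ← occupied
  → r_3 = 0.6400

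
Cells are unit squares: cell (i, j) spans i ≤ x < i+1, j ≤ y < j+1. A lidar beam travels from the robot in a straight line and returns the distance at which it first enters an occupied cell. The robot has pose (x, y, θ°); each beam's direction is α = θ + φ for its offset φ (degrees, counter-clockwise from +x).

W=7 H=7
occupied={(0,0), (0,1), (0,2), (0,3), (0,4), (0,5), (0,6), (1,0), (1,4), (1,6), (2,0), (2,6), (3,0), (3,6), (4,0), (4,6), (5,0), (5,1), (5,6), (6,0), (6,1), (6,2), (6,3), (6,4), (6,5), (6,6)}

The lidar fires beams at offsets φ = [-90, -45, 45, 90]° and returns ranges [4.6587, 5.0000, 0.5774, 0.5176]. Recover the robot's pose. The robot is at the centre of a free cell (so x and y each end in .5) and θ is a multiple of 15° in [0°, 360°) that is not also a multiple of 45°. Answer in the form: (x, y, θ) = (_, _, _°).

Enumerate (i+0.5, j+0.5, θ) over the 23 free cells and 16 admissible headings. For each, cast all 4 beams and compare to the given ranges.
  (4.5, 1.5, 195°): beam 2 = 4.0415 ≠ 5.0000 ✗
  (5.5, 2.5, 285°): beam 2 = 0.5774 ≠ 5.0000 ✗
  (3.5, 1.5, 75°): beam 1 = 1.5529 ≠ 4.6587 ✗
  (2.5, 3.5, 285°): beam 1 = 1.5529 ≠ 4.6587 ✗
  (3.5, 2.5, 30°): beam 1 = 1.7321 ≠ 4.6587 ✗
  …
  (1.5, 3.5, 75°): r_1=4.6587, r_2=5.0000, r_3=0.5774, r_4=0.5176 — all match ✓
Only this pose fits every beam.

(x, y, θ) = (1.5, 3.5, 75°)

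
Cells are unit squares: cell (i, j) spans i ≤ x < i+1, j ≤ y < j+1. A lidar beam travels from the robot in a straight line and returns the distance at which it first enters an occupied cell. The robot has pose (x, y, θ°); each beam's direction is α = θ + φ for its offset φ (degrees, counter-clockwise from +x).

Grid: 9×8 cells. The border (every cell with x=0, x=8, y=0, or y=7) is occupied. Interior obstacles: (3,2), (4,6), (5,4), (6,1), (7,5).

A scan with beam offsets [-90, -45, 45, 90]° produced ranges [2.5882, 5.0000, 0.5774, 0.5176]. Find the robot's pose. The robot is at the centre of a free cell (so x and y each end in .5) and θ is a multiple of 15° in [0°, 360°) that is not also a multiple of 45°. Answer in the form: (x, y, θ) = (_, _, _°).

(x, y, θ) = (3.5, 6.5, 285°)

The pose lattice has 37·16 = 592 candidates. Test each by forward raycasting.
  (4.5, 1.5, 150°): beam 1 = 2.8868 ≠ 2.5882 ✗
  (6.5, 2.5, 30°): beam 1 = 0.5774 ≠ 2.5882 ✗
  (4.5, 2.5, 75°): beam 1 = 1.9319 ≠ 2.5882 ✗
  …
  (3.5, 6.5, 285°): r_1=2.5882, r_2=5.0000, r_3=0.5774, r_4=0.5176 — all match ✓
No second candidate reproduces the full scan.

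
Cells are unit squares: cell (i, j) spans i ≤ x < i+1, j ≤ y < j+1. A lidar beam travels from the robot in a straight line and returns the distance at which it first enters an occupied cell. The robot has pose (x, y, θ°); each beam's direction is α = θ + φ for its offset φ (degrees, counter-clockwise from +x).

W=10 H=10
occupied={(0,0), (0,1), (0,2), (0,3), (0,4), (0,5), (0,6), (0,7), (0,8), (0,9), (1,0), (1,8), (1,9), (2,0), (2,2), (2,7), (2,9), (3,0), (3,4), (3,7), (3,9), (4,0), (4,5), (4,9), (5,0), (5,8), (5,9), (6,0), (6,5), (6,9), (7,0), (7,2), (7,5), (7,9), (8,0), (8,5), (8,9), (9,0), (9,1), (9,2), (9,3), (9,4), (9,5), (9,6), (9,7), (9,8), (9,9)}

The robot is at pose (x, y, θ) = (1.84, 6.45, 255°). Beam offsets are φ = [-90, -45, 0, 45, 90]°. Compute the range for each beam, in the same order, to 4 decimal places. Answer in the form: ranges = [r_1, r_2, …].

beam 1: φ=-90°, α=165°
  direction (-0.9659, 0.2588); cell (1,6); t to first gridline: x 0.8696, y 2.1250 (then +1.0353 / +3.8637)
    (0,6) via x @ 0.8696  # hit
  → r_1 = 0.8696
beam 2: φ=-45°, α=210°
  direction (-0.8660, -0.5000); cell (1,6); t to first gridline: x 0.9699, y 0.9000 (then +1.1547 / +2.0000)
    (1,5) via y @ 0.9000
    (0,5) via x @ 0.9699  # hit
  → r_2 = 0.9699
beam 3: φ=0°, α=255°
  direction (-0.2588, -0.9659); cell (1,6); t to first gridline: x 3.2455, y 0.4659 (then +3.8637 / +1.0353)
    (1,5) via y @ 0.4659
    (1,4) via y @ 1.5012
    (1,3) via y @ 2.5364
    (0,3) via x @ 3.2455  # hit
  → r_3 = 3.2455
beam 4: φ=45°, α=300°
  direction (0.5000, -0.8660); cell (1,6); t to first gridline: x 0.3200, y 0.5196 (then +2.0000 / +1.1547)
    (2,6) via x @ 0.3200
    (2,5) via y @ 0.5196
    (2,4) via y @ 1.6743
    (3,4) via x @ 2.3200  # hit
  → r_4 = 2.3200
beam 5: φ=90°, α=345°
  direction (0.9659, -0.2588); cell (1,6); t to first gridline: x 0.1656, y 1.7387 (then +1.0353 / +3.8637)
    (2,6) via x @ 0.1656
    (3,6) via x @ 1.2009
    (3,5) via y @ 1.7387
    (4,5) via x @ 2.2362  # hit
  → r_5 = 2.2362

ranges = [0.8696, 0.9699, 3.2455, 2.3200, 2.2362]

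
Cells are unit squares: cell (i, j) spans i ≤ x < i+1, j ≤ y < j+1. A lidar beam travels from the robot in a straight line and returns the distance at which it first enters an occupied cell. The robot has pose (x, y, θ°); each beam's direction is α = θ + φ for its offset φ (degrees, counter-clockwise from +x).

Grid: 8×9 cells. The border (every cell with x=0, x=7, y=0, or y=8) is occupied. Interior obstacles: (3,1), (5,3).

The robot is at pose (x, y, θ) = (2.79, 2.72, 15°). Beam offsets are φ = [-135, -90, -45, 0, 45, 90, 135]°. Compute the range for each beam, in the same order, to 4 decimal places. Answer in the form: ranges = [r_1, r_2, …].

beam 1: φ=-135°, α=240°
  dir = (cos 240°, sin 240°) = (-0.5000, -0.8660); from cell (2,2)
  next x-line at t=1.5800, next y-line at t=0.8314; Δt_x=2.0000, Δt_y=1.1547
    y: enter (2,1) at t=0.8314
    x: enter (1,1) at t=1.5800
    y: enter (1,0) at t=1.9861 ← occupied
  → r_1 = 1.9861
beam 2: φ=-90°, α=285°
  dir = (cos 285°, sin 285°) = (0.2588, -0.9659); from cell (2,2)
  next x-line at t=0.8114, next y-line at t=0.7454; Δt_x=3.8637, Δt_y=1.0353
    y: enter (2,1) at t=0.7454
    x: enter (3,1) at t=0.8114 ← occupied
  → r_2 = 0.8114
beam 3: φ=-45°, α=330°
  dir = (cos 330°, sin 330°) = (0.8660, -0.5000); from cell (2,2)
  next x-line at t=0.2425, next y-line at t=1.4400; Δt_x=1.1547, Δt_y=2.0000
    x: enter (3,2) at t=0.2425
    x: enter (4,2) at t=1.3972
    y: enter (4,1) at t=1.4400
    x: enter (5,1) at t=2.5519
    y: enter (5,0) at t=3.4400 ← occupied
  → r_3 = 3.4400
beam 4: φ=0°, α=15°
  dir = (cos 15°, sin 15°) = (0.9659, 0.2588); from cell (2,2)
  next x-line at t=0.2174, next y-line at t=1.0818; Δt_x=1.0353, Δt_y=3.8637
    x: enter (3,2) at t=0.2174
    y: enter (3,3) at t=1.0818
    x: enter (4,3) at t=1.2527
    x: enter (5,3) at t=2.2880 ← occupied
  → r_4 = 2.2880
beam 5: φ=45°, α=60°
  dir = (cos 60°, sin 60°) = (0.5000, 0.8660); from cell (2,2)
  next x-line at t=0.4200, next y-line at t=0.3233; Δt_x=2.0000, Δt_y=1.1547
    y: enter (2,3) at t=0.3233
    x: enter (3,3) at t=0.4200
    y: enter (3,4) at t=1.4780
    x: enter (4,4) at t=2.4200
    y: enter (4,5) at t=2.6327
    y: enter (4,6) at t=3.7874
    x: enter (5,6) at t=4.4200
    y: enter (5,7) at t=4.9421
    y: enter (5,8) at t=6.0968 ← occupied
  → r_5 = 6.0968
beam 6: φ=90°, α=105°
  dir = (cos 105°, sin 105°) = (-0.2588, 0.9659); from cell (2,2)
  next x-line at t=3.0523, next y-line at t=0.2899; Δt_x=3.8637, Δt_y=1.0353
    y: enter (2,3) at t=0.2899
    y: enter (2,4) at t=1.3252
    y: enter (2,5) at t=2.3604
    x: enter (1,5) at t=3.0523
    y: enter (1,6) at t=3.3957
    y: enter (1,7) at t=4.4310
    y: enter (1,8) at t=5.4663 ← occupied
  → r_6 = 5.4663
beam 7: φ=135°, α=150°
  dir = (cos 150°, sin 150°) = (-0.8660, 0.5000); from cell (2,2)
  next x-line at t=0.9122, next y-line at t=0.5600; Δt_x=1.1547, Δt_y=2.0000
    y: enter (2,3) at t=0.5600
    x: enter (1,3) at t=0.9122
    x: enter (0,3) at t=2.0669 ← occupied
  → r_7 = 2.0669

ranges = [1.9861, 0.8114, 3.4400, 2.2880, 6.0968, 5.4663, 2.0669]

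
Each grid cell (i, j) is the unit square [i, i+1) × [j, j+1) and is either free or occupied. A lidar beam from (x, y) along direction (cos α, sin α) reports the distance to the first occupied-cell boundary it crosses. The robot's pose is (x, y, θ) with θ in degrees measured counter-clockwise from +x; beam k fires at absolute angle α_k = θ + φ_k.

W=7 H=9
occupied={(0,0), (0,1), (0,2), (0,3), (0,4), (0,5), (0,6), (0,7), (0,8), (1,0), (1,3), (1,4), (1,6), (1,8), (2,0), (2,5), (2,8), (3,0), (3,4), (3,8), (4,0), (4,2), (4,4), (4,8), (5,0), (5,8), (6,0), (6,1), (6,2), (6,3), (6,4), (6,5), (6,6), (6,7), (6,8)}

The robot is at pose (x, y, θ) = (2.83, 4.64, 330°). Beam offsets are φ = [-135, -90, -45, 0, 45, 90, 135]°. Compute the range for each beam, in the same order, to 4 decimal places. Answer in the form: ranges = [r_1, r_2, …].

beam 1: φ=-135°, α=195°
  cosα=-0.9659 sinα=-0.2588 | (2,4) | tMaxX 0.8593 tMaxY 2.4728 | tΔX 1.0353 tΔY 3.8637
    t=0.8593 [x] (1,4) — stop
  → r_1 = 0.8593
beam 2: φ=-90°, α=240°
  cosα=-0.5000 sinα=-0.8660 | (2,4) | tMaxX 1.6600 tMaxY 0.7390 | tΔX 2.0000 tΔY 1.1547
    t=0.7390 [y] (2,3)
    t=1.6600 [x] (1,3) — stop
  → r_2 = 1.6600
beam 3: φ=-45°, α=285°
  cosα=0.2588 sinα=-0.9659 | (2,4) | tMaxX 0.6568 tMaxY 0.6626 | tΔX 3.8637 tΔY 1.0353
    t=0.6568 [x] (3,4) — stop
  → r_3 = 0.6568
beam 4: φ=0°, α=330°
  cosα=0.8660 sinα=-0.5000 | (2,4) | tMaxX 0.1963 tMaxY 1.2800 | tΔX 1.1547 tΔY 2.0000
    t=0.1963 [x] (3,4) — stop
  → r_4 = 0.1963
beam 5: φ=45°, α=15°
  cosα=0.9659 sinα=0.2588 | (2,4) | tMaxX 0.1760 tMaxY 1.3909 | tΔX 1.0353 tΔY 3.8637
    t=0.1760 [x] (3,4) — stop
  → r_5 = 0.1760
beam 6: φ=90°, α=60°
  cosα=0.5000 sinα=0.8660 | (2,4) | tMaxX 0.3400 tMaxY 0.4157 | tΔX 2.0000 tΔY 1.1547
    t=0.3400 [x] (3,4) — stop
  → r_6 = 0.3400
beam 7: φ=135°, α=105°
  cosα=-0.2588 sinα=0.9659 | (2,4) | tMaxX 3.2069 tMaxY 0.3727 | tΔX 3.8637 tΔY 1.0353
    t=0.3727 [y] (2,5) — stop
  → r_7 = 0.3727

ranges = [0.8593, 1.6600, 0.6568, 0.1963, 0.1760, 0.3400, 0.3727]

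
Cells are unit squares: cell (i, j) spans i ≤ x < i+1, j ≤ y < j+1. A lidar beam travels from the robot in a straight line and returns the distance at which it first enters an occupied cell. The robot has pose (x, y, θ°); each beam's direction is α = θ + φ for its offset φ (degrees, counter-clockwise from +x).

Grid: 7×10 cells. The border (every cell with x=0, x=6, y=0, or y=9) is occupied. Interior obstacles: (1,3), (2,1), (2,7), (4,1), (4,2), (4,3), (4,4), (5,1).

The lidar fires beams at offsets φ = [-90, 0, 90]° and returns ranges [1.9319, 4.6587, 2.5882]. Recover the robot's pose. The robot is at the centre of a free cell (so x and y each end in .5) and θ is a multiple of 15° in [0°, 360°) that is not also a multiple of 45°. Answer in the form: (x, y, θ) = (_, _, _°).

The pose lattice has 32·16 = 512 candidates. Test each by forward raycasting.
  (1.5, 2.5, 285°): beam 1 = 0.5176 ≠ 1.9319 ✗
  (5.5, 3.5, 345°): beam 1 = 1.5529 ≠ 1.9319 ✗
  (2.5, 6.5, 60°): beam 1 = 4.0415 ≠ 1.9319 ✗
  (5.5, 8.5, 60°): beam 1 = 0.5774 ≠ 1.9319 ✗
  …
  (1.5, 6.5, 345°): r_1=1.9319, r_2=4.6587, r_3=2.5882 — all match ✓
Unique over the lattice → pose = (1.5, 6.5, 345°).

(x, y, θ) = (1.5, 6.5, 345°)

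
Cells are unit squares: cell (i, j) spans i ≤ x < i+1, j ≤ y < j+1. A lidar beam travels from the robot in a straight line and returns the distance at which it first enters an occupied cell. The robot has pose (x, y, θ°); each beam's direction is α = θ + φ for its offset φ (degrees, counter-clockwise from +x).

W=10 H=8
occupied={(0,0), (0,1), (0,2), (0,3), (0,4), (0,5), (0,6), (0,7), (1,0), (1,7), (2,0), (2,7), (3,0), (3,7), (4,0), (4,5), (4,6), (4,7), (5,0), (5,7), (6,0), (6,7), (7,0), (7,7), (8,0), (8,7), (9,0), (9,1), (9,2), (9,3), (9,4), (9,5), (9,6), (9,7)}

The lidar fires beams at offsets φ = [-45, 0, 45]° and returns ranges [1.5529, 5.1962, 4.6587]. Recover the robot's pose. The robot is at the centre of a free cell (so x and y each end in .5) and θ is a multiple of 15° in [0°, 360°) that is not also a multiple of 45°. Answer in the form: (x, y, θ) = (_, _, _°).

The pose lattice has 46·16 = 736 candidates. Test each by forward raycasting.
  (7.5, 1.5, 345°): beam 1 = 0.5774 ≠ 1.5529 ✗
  (8.5, 4.5, 15°): beam 1 = 0.5774 ≠ 1.5529 ✗
  (6.5, 2.5, 195°): beam 1 = 6.3509 ≠ 1.5529 ✗
  (6.5, 5.5, 105°): beam 1 = 1.7321 ≠ 1.5529 ✗
  (6.5, 3.5, 240°): beam 1 = 5.6940 ≠ 1.5529 ✗
  …
  (6.5, 5.5, 240°): r_1=1.5529, r_2=5.1962, r_3=4.6587 — all match ✓
No second candidate reproduces the full scan.

(x, y, θ) = (6.5, 5.5, 240°)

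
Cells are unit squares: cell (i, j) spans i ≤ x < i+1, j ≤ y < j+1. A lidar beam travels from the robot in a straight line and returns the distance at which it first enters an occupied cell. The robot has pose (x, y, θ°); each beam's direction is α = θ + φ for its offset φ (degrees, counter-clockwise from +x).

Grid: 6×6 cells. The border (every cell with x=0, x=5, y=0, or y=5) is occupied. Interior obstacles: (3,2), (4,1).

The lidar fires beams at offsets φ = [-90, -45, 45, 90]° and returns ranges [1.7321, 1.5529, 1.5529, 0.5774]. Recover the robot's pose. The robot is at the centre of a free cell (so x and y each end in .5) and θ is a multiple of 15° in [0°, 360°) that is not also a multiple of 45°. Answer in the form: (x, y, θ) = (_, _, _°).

(x, y, θ) = (2.5, 2.5, 240°)

Enumerate (i+0.5, j+0.5, θ) over the 14 free cells and 16 admissible headings. For each, cast all 4 beams and compare to the given ranges.
  (3.5, 3.5, 30°): beam 1 = 0.5774 ≠ 1.7321 ✗
  (2.5, 2.5, 105°): beam 1 = 0.5176 ≠ 1.7321 ✗
  (2.5, 3.5, 195°): beam 1 = 1.5529 ≠ 1.7321 ✗
  (1.5, 1.5, 165°): beam 1 = 3.6235 ≠ 1.7321 ✗
  (2.5, 4.5, 105°): beam 1 = 1.9319 ≠ 1.7321 ✗
  …
  (2.5, 2.5, 240°): r_1=1.7321, r_2=1.5529, r_3=1.5529, r_4=0.5774 — all match ✓
Unique over the lattice → pose = (2.5, 2.5, 240°).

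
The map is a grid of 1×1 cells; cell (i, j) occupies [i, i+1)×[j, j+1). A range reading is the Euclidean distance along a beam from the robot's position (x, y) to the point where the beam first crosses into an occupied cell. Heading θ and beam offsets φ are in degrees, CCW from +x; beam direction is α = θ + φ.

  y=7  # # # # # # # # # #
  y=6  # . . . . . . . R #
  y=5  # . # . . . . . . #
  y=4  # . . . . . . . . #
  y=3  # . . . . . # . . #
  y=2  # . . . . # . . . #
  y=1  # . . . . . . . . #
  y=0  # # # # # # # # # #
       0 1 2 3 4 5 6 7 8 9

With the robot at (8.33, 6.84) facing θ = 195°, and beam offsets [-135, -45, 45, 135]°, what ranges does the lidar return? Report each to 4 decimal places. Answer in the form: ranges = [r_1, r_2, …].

beam 1: φ=-135°, α=60°
  cosα=0.5000 sinα=0.8660 | (8,6) | tMaxX 1.3400 tMaxY 0.1848 | tΔX 2.0000 tΔY 1.1547
    t=0.1848 [y] (8,7) — stop
  → r_1 = 0.1848
beam 2: φ=-45°, α=150°
  cosα=-0.8660 sinα=0.5000 | (8,6) | tMaxX 0.3811 tMaxY 0.3200 | tΔX 1.1547 tΔY 2.0000
    t=0.3200 [y] (8,7) — stop
  → r_2 = 0.3200
beam 3: φ=45°, α=240°
  cosα=-0.5000 sinα=-0.8660 | (8,6) | tMaxX 0.6600 tMaxY 0.9699 | tΔX 2.0000 tΔY 1.1547
    t=0.6600 [x] (7,6)
    t=0.9699 [y] (7,5)
    t=2.1246 [y] (7,4)
    t=2.6600 [x] (6,4)
    t=3.2793 [y] (6,3) — stop
  → r_3 = 3.2793
beam 4: φ=135°, α=330°
  cosα=0.8660 sinα=-0.5000 | (8,6) | tMaxX 0.7736 tMaxY 1.6800 | tΔX 1.1547 tΔY 2.0000
    t=0.7736 [x] (9,6) — stop
  → r_4 = 0.7736

ranges = [0.1848, 0.3200, 3.2793, 0.7736]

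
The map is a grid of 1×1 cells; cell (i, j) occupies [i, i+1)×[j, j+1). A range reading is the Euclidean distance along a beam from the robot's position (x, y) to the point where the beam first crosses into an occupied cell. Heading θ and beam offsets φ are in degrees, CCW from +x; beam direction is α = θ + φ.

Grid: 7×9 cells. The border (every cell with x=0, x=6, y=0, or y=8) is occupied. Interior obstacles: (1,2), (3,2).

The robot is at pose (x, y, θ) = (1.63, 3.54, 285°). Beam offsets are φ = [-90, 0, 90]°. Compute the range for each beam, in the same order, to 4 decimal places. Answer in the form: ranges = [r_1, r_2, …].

beam 1: φ=-90°, α=195°
  dir = (cos 195°, sin 195°) = (-0.9659, -0.2588); from cell (1,3)
  next x-line at t=0.6522, next y-line at t=2.0864; Δt_x=1.0353, Δt_y=3.8637
    x: enter (0,3) at t=0.6522 ← occupied
  → r_1 = 0.6522
beam 2: φ=0°, α=285°
  dir = (cos 285°, sin 285°) = (0.2588, -0.9659); from cell (1,3)
  next x-line at t=1.4296, next y-line at t=0.5590; Δt_x=3.8637, Δt_y=1.0353
    y: enter (1,2) at t=0.5590 ← occupied
  → r_2 = 0.5590
beam 3: φ=90°, α=15°
  dir = (cos 15°, sin 15°) = (0.9659, 0.2588); from cell (1,3)
  next x-line at t=0.3831, next y-line at t=1.7773; Δt_x=1.0353, Δt_y=3.8637
    x: enter (2,3) at t=0.3831
    x: enter (3,3) at t=1.4183
    y: enter (3,4) at t=1.7773
    x: enter (4,4) at t=2.4536
    x: enter (5,4) at t=3.4889
    x: enter (6,4) at t=4.5242 ← occupied
  → r_3 = 4.5242

ranges = [0.6522, 0.5590, 4.5242]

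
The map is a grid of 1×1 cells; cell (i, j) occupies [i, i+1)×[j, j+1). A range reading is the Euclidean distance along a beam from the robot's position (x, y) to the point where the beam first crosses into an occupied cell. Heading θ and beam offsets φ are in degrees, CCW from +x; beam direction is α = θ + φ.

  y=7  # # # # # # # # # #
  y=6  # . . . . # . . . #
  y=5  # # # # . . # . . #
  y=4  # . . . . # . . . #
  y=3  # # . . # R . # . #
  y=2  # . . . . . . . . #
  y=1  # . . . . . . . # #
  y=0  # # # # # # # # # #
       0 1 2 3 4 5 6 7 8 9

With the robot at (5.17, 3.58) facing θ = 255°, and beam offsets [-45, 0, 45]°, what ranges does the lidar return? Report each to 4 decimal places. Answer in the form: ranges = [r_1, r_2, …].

beam 1: φ=-45°, α=210°
  direction (-0.8660, -0.5000); cell (5,3); t to first gridline: x 0.1963, y 1.1600 (then +1.1547 / +2.0000)
    (4,3) via x @ 0.1963  # hit
  → r_1 = 0.1963
beam 2: φ=0°, α=255°
  direction (-0.2588, -0.9659); cell (5,3); t to first gridline: x 0.6568, y 0.6005 (then +3.8637 / +1.0353)
    (5,2) via y @ 0.6005
    (4,2) via x @ 0.6568
    (4,1) via y @ 1.6357
    (4,0) via y @ 2.6710  # hit
  → r_2 = 2.6710
beam 3: φ=45°, α=300°
  direction (0.5000, -0.8660); cell (5,3); t to first gridline: x 1.6600, y 0.6697 (then +2.0000 / +1.1547)
    (5,2) via y @ 0.6697
    (6,2) via x @ 1.6600
    (6,1) via y @ 1.8244
    (6,0) via y @ 2.9791  # hit
  → r_3 = 2.9791

ranges = [0.1963, 2.6710, 2.9791]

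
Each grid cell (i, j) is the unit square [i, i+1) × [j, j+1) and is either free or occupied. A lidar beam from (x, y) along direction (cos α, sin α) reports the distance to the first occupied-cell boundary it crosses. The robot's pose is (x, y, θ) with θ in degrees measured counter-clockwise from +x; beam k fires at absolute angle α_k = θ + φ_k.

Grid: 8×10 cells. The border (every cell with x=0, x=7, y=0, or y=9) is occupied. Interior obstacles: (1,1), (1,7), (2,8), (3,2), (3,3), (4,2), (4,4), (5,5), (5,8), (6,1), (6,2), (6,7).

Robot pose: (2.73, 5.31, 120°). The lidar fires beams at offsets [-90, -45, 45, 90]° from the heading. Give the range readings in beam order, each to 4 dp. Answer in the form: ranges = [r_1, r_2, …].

beam 1: φ=-90°, α=30°
  d=(0.8660,0.5000)  start (2,5)  tX=0.3118 tY=1.3800  stride 1/|dx|=1.1547 1/|dy|=2.0000
    cross x-line → (3,5), t=0.3118
    cross y-line → (3,6), t=1.3800
    cross x-line → (4,6), t=1.4665
    cross x-line → (5,6), t=2.6212
    cross y-line → (5,7), t=3.3800
    cross x-line → (6,7), t=3.7759 (wall)
  → r_1 = 3.7759
beam 2: φ=-45°, α=75°
  d=(0.2588,0.9659)  start (2,5)  tX=1.0432 tY=0.7143  stride 1/|dx|=3.8637 1/|dy|=1.0353
    cross y-line → (2,6), t=0.7143
    cross x-line → (3,6), t=1.0432
    cross y-line → (3,7), t=1.7496
    cross y-line → (3,8), t=2.7849
    cross y-line → (3,9), t=3.8202 (wall)
  → r_2 = 3.8202
beam 3: φ=45°, α=165°
  d=(-0.9659,0.2588)  start (2,5)  tX=0.7558 tY=2.6660  stride 1/|dx|=1.0353 1/|dy|=3.8637
    cross x-line → (1,5), t=0.7558
    cross x-line → (0,5), t=1.7910 (wall)
  → r_3 = 1.7910
beam 4: φ=90°, α=210°
  d=(-0.8660,-0.5000)  start (2,5)  tX=0.8429 tY=0.6200  stride 1/|dx|=1.1547 1/|dy|=2.0000
    cross y-line → (2,4), t=0.6200
    cross x-line → (1,4), t=0.8429
    cross x-line → (0,4), t=1.9976 (wall)
  → r_4 = 1.9976

ranges = [3.7759, 3.8202, 1.7910, 1.9976]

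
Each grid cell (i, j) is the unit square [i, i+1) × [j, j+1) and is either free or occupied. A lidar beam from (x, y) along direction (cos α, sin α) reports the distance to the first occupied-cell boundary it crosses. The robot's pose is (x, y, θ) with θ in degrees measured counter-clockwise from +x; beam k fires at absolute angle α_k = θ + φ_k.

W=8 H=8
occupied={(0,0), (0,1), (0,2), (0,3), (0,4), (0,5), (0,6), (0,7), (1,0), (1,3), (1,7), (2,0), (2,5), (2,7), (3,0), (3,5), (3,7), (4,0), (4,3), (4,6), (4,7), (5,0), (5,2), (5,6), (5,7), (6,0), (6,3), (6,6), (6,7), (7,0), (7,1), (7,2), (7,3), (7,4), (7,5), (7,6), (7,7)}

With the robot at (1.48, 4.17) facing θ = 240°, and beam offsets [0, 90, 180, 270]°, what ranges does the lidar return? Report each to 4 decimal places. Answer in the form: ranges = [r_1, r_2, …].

beam 1: φ=0°, α=240°
  direction (-0.5000, -0.8660); cell (1,4); t to first gridline: x 0.9600, y 0.1963 (then +2.0000 / +1.1547)
    (1,3) via y @ 0.1963  # hit
  → r_1 = 0.1963
beam 2: φ=90°, α=330°
  direction (0.8660, -0.5000); cell (1,4); t to first gridline: x 0.6004, y 0.3400 (then +1.1547 / +2.0000)
    (1,3) via y @ 0.3400  # hit
  → r_2 = 0.3400
beam 3: φ=180°, α=60°
  direction (0.5000, 0.8660); cell (1,4); t to first gridline: x 1.0400, y 0.9584 (then +2.0000 / +1.1547)
    (1,5) via y @ 0.9584
    (2,5) via x @ 1.0400  # hit
  → r_3 = 1.0400
beam 4: φ=270°, α=150°
  direction (-0.8660, 0.5000); cell (1,4); t to first gridline: x 0.5543, y 1.6600 (then +1.1547 / +2.0000)
    (0,4) via x @ 0.5543  # hit
  → r_4 = 0.5543

ranges = [0.1963, 0.3400, 1.0400, 0.5543]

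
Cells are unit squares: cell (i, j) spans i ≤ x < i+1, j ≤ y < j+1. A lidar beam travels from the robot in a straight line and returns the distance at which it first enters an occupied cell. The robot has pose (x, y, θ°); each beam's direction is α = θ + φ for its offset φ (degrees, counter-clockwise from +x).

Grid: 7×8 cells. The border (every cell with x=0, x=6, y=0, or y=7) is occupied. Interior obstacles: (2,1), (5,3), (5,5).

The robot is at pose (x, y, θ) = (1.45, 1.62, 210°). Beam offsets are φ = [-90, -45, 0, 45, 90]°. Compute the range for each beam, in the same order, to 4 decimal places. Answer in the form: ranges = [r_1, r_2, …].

beam 1: φ=-90°, α=120°
  cosα=-0.5000 sinα=0.8660 | (1,1) | tMaxX 0.9000 tMaxY 0.4388 | tΔX 2.0000 tΔY 1.1547
    t=0.4388 [y] (1,2)
    t=0.9000 [x] (0,2) — stop
  → r_1 = 0.9000
beam 2: φ=-45°, α=165°
  cosα=-0.9659 sinα=0.2588 | (1,1) | tMaxX 0.4659 tMaxY 1.4682 | tΔX 1.0353 tΔY 3.8637
    t=0.4659 [x] (0,1) — stop
  → r_2 = 0.4659
beam 3: φ=0°, α=210°
  cosα=-0.8660 sinα=-0.5000 | (1,1) | tMaxX 0.5196 tMaxY 1.2400 | tΔX 1.1547 tΔY 2.0000
    t=0.5196 [x] (0,1) — stop
  → r_3 = 0.5196
beam 4: φ=45°, α=255°
  cosα=-0.2588 sinα=-0.9659 | (1,1) | tMaxX 1.7387 tMaxY 0.6419 | tΔX 3.8637 tΔY 1.0353
    t=0.6419 [y] (1,0) — stop
  → r_4 = 0.6419
beam 5: φ=90°, α=300°
  cosα=0.5000 sinα=-0.8660 | (1,1) | tMaxX 1.1000 tMaxY 0.7159 | tΔX 2.0000 tΔY 1.1547
    t=0.7159 [y] (1,0) — stop
  → r_5 = 0.7159

ranges = [0.9000, 0.4659, 0.5196, 0.6419, 0.7159]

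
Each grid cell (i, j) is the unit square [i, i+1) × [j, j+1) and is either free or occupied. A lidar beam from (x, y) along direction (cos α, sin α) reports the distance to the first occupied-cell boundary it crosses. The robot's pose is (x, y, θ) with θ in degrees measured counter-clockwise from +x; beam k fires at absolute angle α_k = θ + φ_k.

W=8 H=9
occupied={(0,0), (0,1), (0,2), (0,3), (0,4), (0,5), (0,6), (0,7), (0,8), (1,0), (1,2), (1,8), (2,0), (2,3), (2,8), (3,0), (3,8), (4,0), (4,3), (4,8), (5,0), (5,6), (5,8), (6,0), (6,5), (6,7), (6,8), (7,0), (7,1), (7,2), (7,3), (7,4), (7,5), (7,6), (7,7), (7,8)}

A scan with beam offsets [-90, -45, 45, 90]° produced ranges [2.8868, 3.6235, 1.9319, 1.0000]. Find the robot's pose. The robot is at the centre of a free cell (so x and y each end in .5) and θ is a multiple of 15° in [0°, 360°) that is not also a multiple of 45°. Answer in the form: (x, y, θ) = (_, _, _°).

(x, y, θ) = (3.5, 7.5, 300°)

The pose lattice has 36·16 = 576 candidates. Test each by forward raycasting.
  (5.5, 4.5, 75°): beam 1 = 1.5529 ≠ 2.8868 ✗
  (5.5, 5.5, 240°): beam 1 = 5.0000 ≠ 2.8868 ✗
  (1.5, 4.5, 285°): beam 1 = 0.5176 ≠ 2.8868 ✗
  (3.5, 4.5, 300°): beam 1 = 1.0000 ≠ 2.8868 ✗
  (3.5, 5.5, 285°): beam 1 = 2.5882 ≠ 2.8868 ✗
  …
  (3.5, 7.5, 300°): r_1=2.8868, r_2=3.6235, r_3=1.9319, r_4=1.0000 — all match ✓
No second candidate reproduces the full scan.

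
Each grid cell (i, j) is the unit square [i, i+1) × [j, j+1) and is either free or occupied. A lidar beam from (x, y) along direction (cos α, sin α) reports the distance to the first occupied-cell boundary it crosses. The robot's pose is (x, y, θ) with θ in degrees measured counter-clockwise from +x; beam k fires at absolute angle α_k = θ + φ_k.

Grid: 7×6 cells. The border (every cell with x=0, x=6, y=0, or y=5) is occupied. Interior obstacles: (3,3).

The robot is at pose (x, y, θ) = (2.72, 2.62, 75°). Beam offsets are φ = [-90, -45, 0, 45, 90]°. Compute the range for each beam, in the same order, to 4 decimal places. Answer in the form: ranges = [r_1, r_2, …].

beam 1: φ=-90°, α=345°
  direction (0.9659, -0.2588); cell (2,2); t to first gridline: x 0.2899, y 2.3955 (then +1.0353 / +3.8637)
    (3,2) via x @ 0.2899
    (4,2) via x @ 1.3252
    (5,2) via x @ 2.3604
    (5,1) via y @ 2.3955
    (6,1) via x @ 3.3957  # hit
  → r_1 = 3.3957
beam 2: φ=-45°, α=30°
  direction (0.8660, 0.5000); cell (2,2); t to first gridline: x 0.3233, y 0.7600 (then +1.1547 / +2.0000)
    (3,2) via x @ 0.3233
    (3,3) via y @ 0.7600  # hit
  → r_2 = 0.7600
beam 3: φ=0°, α=75°
  direction (0.2588, 0.9659); cell (2,2); t to first gridline: x 1.0818, y 0.3934 (then +3.8637 / +1.0353)
    (2,3) via y @ 0.3934
    (3,3) via x @ 1.0818  # hit
  → r_3 = 1.0818
beam 4: φ=45°, α=120°
  direction (-0.5000, 0.8660); cell (2,2); t to first gridline: x 1.4400, y 0.4388 (then +2.0000 / +1.1547)
    (2,3) via y @ 0.4388
    (1,3) via x @ 1.4400
    (1,4) via y @ 1.5935
    (1,5) via y @ 2.7482  # hit
  → r_4 = 2.7482
beam 5: φ=90°, α=165°
  direction (-0.9659, 0.2588); cell (2,2); t to first gridline: x 0.7454, y 1.4682 (then +1.0353 / +3.8637)
    (1,2) via x @ 0.7454
    (1,3) via y @ 1.4682
    (0,3) via x @ 1.7807  # hit
  → r_5 = 1.7807

ranges = [3.3957, 0.7600, 1.0818, 2.7482, 1.7807]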